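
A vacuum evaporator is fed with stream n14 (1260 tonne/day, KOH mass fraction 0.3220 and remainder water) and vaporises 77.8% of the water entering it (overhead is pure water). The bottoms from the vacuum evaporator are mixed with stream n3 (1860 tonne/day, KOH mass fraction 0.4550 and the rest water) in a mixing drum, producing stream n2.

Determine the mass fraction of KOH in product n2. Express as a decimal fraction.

Vapour removed = 0.778×0.678×1260 = 664.63 tonne/day; concentrate = 595.37 tonne/day.
KOH reaching the mixer = 405.72 (from concentrate) + 1860×0.455 = 1252 tonne/day.
Product flow = 595.37 + 1860 = 2455.4 tonne/day; KOH fraction = 0.5099.

0.5099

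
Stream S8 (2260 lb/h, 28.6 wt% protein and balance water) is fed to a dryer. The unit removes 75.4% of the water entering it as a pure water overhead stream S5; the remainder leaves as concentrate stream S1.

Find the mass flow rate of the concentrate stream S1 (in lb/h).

water entering = 2260×0.714 = 1613.6 lb/h; overhead removed = 0.754×1613.6 = 1216.7 lb/h.
Concentrate = 2260 − 1216.7 = 1043.3 lb/h.

1043 lb/h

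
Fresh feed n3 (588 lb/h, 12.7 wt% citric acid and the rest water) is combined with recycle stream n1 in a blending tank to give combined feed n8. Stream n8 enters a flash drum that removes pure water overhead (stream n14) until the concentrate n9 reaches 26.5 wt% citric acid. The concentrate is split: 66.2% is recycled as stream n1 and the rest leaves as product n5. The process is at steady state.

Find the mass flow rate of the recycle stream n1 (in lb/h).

551.9 lb/h

Overall citric acid balance (none leaves overhead): citric acid in fresh feed = citric acid in product, i.e. 588×0.127 = (1−0.662)·n9·0.265.
n9 = 74.676/(0.265×0.338) = 833.72 lb/h.
Recycle n1 = 0.662×833.72 = 551.92 lb/h.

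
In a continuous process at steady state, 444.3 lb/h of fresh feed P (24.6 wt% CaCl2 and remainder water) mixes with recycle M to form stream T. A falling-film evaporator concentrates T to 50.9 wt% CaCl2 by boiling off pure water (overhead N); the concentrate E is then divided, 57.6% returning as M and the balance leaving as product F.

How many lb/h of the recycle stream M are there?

291.7 lb/h

Overall CaCl2 balance (none leaves overhead): CaCl2 in fresh feed = CaCl2 in product, i.e. 444.3×0.246 = (1−0.576)·E·0.509.
E = 109.3/(0.509×0.424) = 506.44 lb/h.
Recycle M = 0.576×506.44 = 291.71 lb/h.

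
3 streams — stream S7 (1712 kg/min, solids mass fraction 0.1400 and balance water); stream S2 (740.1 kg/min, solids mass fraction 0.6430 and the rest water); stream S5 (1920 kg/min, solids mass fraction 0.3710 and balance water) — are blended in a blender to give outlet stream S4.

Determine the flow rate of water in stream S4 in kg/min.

2944 kg/min

water out = water in = 1712×0.860 + 740.1×0.357 + 1920×0.629 = 2944.2 kg/min.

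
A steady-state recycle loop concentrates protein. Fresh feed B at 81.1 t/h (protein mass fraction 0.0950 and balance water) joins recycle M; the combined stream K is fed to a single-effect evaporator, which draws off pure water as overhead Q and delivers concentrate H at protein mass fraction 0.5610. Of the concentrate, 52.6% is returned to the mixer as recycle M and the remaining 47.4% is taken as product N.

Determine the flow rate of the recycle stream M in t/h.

15.24 t/h

Overall protein balance (none leaves overhead): protein in fresh feed = protein in product, i.e. 81.1×0.095 = (1−0.526)·H·0.561.
H = 7.7045/(0.561×0.474) = 28.974 t/h.
Recycle M = 0.526×28.974 = 15.24 t/h.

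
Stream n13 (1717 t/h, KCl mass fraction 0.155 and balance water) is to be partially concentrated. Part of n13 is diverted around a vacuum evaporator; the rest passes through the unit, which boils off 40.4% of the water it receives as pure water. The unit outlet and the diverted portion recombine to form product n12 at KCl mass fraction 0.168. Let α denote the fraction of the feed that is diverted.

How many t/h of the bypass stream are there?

All 1717×0.155 = 266.13 t/h of KCl reaches n12, so n12 = 266.13/0.168 = 1584.1 t/h and vapour = 132.86 t/h.
The evaporator receives (1−α)·1717 of feed at 0.845 water and removes 0.404 of that water:
0.404×0.845×(1−α)×1717 = 132.86
(1−α) = 132.86/586.15 = 0.2267;  α = 0.7733.
Bypass flow = 0.7733×1717 = 1327.8 t/h.

1328 t/h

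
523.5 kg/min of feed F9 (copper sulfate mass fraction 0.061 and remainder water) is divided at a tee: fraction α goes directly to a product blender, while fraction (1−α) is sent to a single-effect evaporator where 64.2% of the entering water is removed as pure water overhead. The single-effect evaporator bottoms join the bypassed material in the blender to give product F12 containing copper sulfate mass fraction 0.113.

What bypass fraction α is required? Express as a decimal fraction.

All 523.5×0.061 = 31.933 kg/min of copper sulfate reaches F12, so F12 = 31.933/0.113 = 282.6 kg/min and vapour = 240.9 kg/min.
The evaporator receives (1−α)·523.5 of feed at 0.939 water and removes 0.642 of that water:
0.642×0.939×(1−α)×523.5 = 240.9
(1−α) = 240.9/315.59 = 0.7634;  α = 0.2366.

0.237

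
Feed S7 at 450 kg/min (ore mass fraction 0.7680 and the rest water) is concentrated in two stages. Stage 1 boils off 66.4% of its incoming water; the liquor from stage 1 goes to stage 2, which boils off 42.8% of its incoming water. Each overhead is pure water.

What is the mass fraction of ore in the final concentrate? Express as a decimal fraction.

0.9451

water in feed = 450×0.232 = 104.4 kg/min.
After stage 1: water left = (1−0.664)×104.4 = 35.078; stream total = 380.68 kg/min.
After stage 2: water left = (1−0.428)×35.078 = 20.065; final concentrate = 365.66 kg/min.
ore fraction = 345.6/365.66 = 0.9451.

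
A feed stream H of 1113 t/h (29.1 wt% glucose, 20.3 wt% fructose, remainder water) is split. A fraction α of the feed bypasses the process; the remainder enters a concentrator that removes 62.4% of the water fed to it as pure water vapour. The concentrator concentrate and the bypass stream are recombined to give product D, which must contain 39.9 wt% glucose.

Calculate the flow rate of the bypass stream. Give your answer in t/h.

158.9 t/h

All 1113×0.291 = 323.88 t/h of glucose reaches D, so D = 323.88/0.399 = 811.74 t/h and vapour = 301.26 t/h.
The evaporator receives (1−α)·1113 of feed at 0.506 water and removes 0.624 of that water:
0.624×0.506×(1−α)×1113 = 301.26
(1−α) = 301.26/351.42 = 0.8573;  α = 0.1427.
Bypass flow = 0.1427×1113 = 158.86 t/h.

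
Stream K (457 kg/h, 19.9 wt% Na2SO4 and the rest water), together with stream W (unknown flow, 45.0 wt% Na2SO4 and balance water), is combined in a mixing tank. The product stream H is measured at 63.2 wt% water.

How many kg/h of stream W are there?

941.9 kg/h

Let W be the unknown flow. Total out = 457 + W.
water balance: 366.06 + 0.550·W = 0.632·(457 + W)
(0.550 − 0.632)·W = 0.632×457 − 366.06 = -77.233
W = -77.233 / -0.082 = 941.87 kg/h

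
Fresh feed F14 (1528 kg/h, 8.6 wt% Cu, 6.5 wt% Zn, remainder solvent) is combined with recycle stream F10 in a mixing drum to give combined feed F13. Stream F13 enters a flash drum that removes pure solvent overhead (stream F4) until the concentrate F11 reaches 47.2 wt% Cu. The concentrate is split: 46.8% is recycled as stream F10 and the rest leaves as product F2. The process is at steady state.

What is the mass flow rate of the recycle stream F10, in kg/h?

244.9 kg/h

Overall Cu balance (none leaves overhead): Cu in fresh feed = Cu in product, i.e. 1528×0.086 = (1−0.468)·F11·0.472.
F11 = 131.41/(0.472×0.532) = 523.32 kg/h.
Recycle F10 = 0.468×523.32 = 244.91 kg/h.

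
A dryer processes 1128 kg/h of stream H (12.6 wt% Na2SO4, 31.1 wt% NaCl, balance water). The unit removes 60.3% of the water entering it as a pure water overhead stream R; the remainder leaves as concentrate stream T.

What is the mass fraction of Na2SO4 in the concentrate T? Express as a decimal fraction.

Na2SO4 is not removed: 1128×0.126 = 142.13 kg/h of Na2SO4 enters T.
water entering = 1128×0.563 = 635.06 kg/h; overhead removed = 0.603×635.06 = 382.94 kg/h.
Concentrate = 1128 − 382.94 = 745.06 kg/h.
Mass fraction = 142.13/745.06 = 0.191.

0.191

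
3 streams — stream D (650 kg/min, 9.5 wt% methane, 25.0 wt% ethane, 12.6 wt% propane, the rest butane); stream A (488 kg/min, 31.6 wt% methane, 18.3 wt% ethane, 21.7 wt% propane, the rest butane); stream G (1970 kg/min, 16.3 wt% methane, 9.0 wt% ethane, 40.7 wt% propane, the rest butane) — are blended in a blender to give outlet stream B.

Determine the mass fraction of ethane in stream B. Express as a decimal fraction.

Total flow out = 650 + 488 + 1970 = 3108 kg/min.
ethane in = 650×0.250 + 488×0.183 + 1970×0.090 = 429.1 kg/min.
ethane mass fraction in B = 429.1/3108 = 0.138.

0.138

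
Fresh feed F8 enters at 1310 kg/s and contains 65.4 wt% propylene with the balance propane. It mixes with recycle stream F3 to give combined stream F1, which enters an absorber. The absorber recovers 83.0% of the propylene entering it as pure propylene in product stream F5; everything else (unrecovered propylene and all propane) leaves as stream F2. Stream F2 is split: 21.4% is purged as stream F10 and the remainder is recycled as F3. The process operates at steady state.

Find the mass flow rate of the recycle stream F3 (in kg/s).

propane enters only via F8 and leaves only via the purge: 1310×0.346 = 0.214×(propane in F2), and the absorber passes all propane, so propane in F1 = propane in F2 = 2118 kg/s.
propylene in F1: m_A = 1310×0.654 + (1−0.214)·(1−0.830)·m_A, so m_A = 856.74/0.8664 = 988.87 kg/s.
F2 = (1−0.830)×988.87 + 2118 = 2286.1 kg/s.
Recycle F3 = (1−0.214)×2286.1 = 1796.9 kg/s.

1797 kg/s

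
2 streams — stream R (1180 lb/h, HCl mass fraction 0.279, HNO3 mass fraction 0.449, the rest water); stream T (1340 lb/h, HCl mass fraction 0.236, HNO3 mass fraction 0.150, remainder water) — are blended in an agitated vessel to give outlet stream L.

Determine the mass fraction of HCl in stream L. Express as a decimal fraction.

Total flow out = 1180 + 1340 = 2520 lb/h.
HCl in = 1180×0.279 + 1340×0.236 = 645.46 lb/h.
HCl mass fraction in L = 645.46/2520 = 0.256.

0.256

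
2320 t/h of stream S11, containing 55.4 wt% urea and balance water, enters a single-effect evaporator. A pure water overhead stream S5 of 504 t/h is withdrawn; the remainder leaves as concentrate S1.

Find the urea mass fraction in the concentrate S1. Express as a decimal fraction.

urea is not removed: 2320×0.554 = 1285.3 t/h of urea enters S1.
Concentrate = 2320 − 504 = 1816 t/h.
Mass fraction = 1285.3/1816 = 0.708.

0.708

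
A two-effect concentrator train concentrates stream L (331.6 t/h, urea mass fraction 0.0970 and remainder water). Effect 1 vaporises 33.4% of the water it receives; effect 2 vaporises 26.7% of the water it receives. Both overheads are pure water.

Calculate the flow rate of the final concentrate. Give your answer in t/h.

178.3 t/h

water in feed = 331.6×0.903 = 299.43 t/h.
After stage 1: water left = (1−0.334)×299.43 = 199.42; stream total = 231.59 t/h.
After stage 2: water left = (1−0.267)×199.42 = 146.18; final concentrate = 178.34 t/h.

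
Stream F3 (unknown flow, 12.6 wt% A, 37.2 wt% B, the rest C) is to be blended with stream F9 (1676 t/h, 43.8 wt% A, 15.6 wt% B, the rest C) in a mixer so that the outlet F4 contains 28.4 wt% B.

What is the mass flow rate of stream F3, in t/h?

2438 t/h

Let F3 be the unknown flow. Total out = 1676 + F3.
B balance: 261.46 + 0.372·F3 = 0.284·(1676 + F3)
(0.372 − 0.284)·F3 = 0.284×1676 − 261.46 = 214.53
F3 = 214.53 / 0.088 = 2437.8 t/h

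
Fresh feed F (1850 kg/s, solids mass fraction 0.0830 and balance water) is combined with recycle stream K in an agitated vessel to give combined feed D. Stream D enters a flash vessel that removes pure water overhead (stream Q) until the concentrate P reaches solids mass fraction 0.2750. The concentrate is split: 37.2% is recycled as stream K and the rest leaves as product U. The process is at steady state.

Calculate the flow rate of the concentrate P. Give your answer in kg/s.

889.1 kg/s

Overall solids balance (none leaves overhead): solids in fresh feed = solids in product, i.e. 1850×0.083 = (1−0.372)·P·0.275.
P = 153.55/(0.275×0.628) = 889.11 kg/s.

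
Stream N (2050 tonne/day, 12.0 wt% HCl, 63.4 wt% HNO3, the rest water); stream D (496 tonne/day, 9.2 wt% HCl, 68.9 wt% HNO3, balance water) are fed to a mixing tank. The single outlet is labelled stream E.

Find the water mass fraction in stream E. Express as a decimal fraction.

Total flow out = 2050 + 496 = 2546 tonne/day.
water in = 2050×0.246 + 496×0.219 = 612.92 tonne/day.
water mass fraction in E = 612.92/2546 = 0.241.

0.241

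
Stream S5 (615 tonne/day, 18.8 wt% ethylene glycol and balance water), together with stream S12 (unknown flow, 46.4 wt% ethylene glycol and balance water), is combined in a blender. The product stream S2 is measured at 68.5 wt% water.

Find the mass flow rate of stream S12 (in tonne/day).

Let S12 be the unknown flow. Total out = 615 + S12.
water balance: 499.38 + 0.536·S12 = 0.685·(615 + S12)
(0.536 − 0.685)·S12 = 0.685×615 − 499.38 = -78.105
S12 = -78.105 / -0.149 = 524.19 tonne/day

524.2 tonne/day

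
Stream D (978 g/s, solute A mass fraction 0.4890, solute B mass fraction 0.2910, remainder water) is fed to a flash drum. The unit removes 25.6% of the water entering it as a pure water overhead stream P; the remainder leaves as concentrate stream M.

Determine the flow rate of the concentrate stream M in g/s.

water entering = 978×0.220 = 215.16 g/s; overhead removed = 0.256×215.16 = 55.081 g/s.
Concentrate = 978 − 55.081 = 922.92 g/s.

922.9 g/s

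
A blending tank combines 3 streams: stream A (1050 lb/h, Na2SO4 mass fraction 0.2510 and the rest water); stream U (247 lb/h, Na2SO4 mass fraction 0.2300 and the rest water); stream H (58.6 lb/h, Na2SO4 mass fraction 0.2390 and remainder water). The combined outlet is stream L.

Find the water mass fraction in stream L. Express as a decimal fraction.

Total flow out = 1050 + 247 + 58.6 = 1355.6 lb/h.
water in = 1050×0.749 + 247×0.770 + 58.6×0.761 = 1021.2 lb/h.
water mass fraction in L = 1021.2/1355.6 = 0.7533.

0.7533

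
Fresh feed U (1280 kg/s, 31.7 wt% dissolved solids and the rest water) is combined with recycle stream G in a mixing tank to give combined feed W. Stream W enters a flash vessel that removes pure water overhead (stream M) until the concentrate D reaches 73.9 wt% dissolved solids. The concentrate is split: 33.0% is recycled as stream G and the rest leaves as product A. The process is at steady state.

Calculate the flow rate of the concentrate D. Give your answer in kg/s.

Overall dissolved solids balance (none leaves overhead): dissolved solids in fresh feed = dissolved solids in product, i.e. 1280×0.317 = (1−0.330)·D·0.739.
D = 405.76/(0.739×0.670) = 819.5 kg/s.

819.5 kg/s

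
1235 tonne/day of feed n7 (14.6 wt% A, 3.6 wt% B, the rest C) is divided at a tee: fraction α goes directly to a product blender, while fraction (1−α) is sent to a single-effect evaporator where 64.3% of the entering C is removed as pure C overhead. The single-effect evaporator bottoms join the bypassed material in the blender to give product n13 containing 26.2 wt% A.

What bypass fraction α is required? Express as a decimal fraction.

All 1235×0.146 = 180.31 tonne/day of A reaches n13, so n13 = 180.31/0.262 = 688.21 tonne/day and vapour = 546.79 tonne/day.
The evaporator receives (1−α)·1235 of feed at 0.818 C and removes 0.643 of that C:
0.643×0.818×(1−α)×1235 = 546.79
(1−α) = 546.79/649.58 = 0.8418;  α = 0.1582.

0.158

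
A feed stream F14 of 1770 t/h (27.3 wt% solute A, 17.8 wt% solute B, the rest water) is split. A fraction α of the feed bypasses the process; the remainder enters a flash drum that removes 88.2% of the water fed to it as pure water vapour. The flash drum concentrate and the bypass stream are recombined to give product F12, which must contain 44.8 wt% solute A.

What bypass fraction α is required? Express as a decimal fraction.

All 1770×0.273 = 483.21 t/h of solute A reaches F12, so F12 = 483.21/0.448 = 1078.6 t/h and vapour = 691.41 t/h.
The evaporator receives (1−α)·1770 of feed at 0.549 water and removes 0.882 of that water:
0.882×0.549×(1−α)×1770 = 691.41
(1−α) = 691.41/857.07 = 0.8067;  α = 0.1933.

0.193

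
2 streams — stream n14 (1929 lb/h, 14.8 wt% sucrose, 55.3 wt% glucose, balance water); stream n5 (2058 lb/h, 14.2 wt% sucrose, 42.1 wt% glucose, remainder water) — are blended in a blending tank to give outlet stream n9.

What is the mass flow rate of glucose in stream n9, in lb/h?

1933 lb/h

glucose out = glucose in = 1929×0.553 + 2058×0.421 = 1933.2 lb/h.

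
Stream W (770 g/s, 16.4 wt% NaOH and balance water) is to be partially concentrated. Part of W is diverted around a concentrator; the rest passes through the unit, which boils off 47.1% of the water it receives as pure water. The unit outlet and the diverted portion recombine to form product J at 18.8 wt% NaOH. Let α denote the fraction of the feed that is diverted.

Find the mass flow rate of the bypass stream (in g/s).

All 770×0.164 = 126.28 g/s of NaOH reaches J, so J = 126.28/0.188 = 671.7 g/s and vapour = 98.298 g/s.
The evaporator receives (1−α)·770 of feed at 0.836 water and removes 0.471 of that water:
0.471×0.836×(1−α)×770 = 98.298
(1−α) = 98.298/303.19 = 0.3242;  α = 0.6758.
Bypass flow = 0.6758×770 = 520.36 g/s.

520.4 g/s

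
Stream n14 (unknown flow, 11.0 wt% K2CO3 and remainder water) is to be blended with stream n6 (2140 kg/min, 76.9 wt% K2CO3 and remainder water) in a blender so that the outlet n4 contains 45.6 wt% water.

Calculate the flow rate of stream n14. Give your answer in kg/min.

Let n14 be the unknown flow. Total out = 2140 + n14.
water balance: 494.34 + 0.890·n14 = 0.456·(2140 + n14)
(0.890 − 0.456)·n14 = 0.456×2140 − 494.34 = 481.5
n14 = 481.5 / 0.434 = 1109.4 kg/min

1109 kg/min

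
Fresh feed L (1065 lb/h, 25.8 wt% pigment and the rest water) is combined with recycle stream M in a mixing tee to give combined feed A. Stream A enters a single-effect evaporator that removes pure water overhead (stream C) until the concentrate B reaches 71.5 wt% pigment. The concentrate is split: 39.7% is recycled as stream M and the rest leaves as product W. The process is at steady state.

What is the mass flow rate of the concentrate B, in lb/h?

Overall pigment balance (none leaves overhead): pigment in fresh feed = pigment in product, i.e. 1065×0.258 = (1−0.397)·B·0.715.
B = 274.77/(0.715×0.603) = 637.3 lb/h.

637.3 lb/h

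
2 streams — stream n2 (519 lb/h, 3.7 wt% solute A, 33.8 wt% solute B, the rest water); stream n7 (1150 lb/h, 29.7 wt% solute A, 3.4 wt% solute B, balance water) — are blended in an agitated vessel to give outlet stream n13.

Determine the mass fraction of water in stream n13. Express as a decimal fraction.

Total flow out = 519 + 1150 = 1669 lb/h.
water in = 519×0.625 + 1150×0.669 = 1093.7 lb/h.
water mass fraction in n13 = 1093.7/1669 = 0.655.

0.655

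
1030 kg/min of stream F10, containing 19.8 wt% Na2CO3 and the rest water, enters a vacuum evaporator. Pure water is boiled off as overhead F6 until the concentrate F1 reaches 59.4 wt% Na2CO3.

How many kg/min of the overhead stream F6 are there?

Na2CO3 is conserved: 1030×0.198 = 203.94 kg/min all reports to the concentrate.
Concentrate = 203.94/(target fraction) = 343.33 kg/min.
Overhead = 1030 − 343.33 = 686.67 kg/min.

686.7 kg/min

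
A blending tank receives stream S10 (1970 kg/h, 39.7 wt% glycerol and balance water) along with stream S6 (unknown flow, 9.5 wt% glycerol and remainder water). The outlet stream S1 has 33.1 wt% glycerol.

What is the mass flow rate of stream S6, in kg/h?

550.9 kg/h

Let S6 be the unknown flow. Total out = 1970 + S6.
glycerol balance: 782.09 + 0.095·S6 = 0.331·(1970 + S6)
(0.095 − 0.331)·S6 = 0.331×1970 − 782.09 = -130.02
S6 = -130.02 / -0.236 = 550.93 kg/h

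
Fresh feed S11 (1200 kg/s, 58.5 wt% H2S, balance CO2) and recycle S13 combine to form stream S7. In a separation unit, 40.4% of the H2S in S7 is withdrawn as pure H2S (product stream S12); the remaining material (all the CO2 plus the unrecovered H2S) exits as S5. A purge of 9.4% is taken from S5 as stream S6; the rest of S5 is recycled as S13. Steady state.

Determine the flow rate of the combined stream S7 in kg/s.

6824 kg/s

CO2 enters only via S11 and leaves only via the purge: 1200×0.415 = 0.094×(CO2 in S5), and the separation unit passes all CO2, so CO2 in S7 = CO2 in S5 = 5297.9 kg/s.
H2S in S7: m_A = 1200×0.585 + (1−0.094)·(1−0.404)·m_A, so m_A = 702/0.4600 = 1526 kg/s.
S7 = 1526 + 5297.9 = 6823.9 kg/s.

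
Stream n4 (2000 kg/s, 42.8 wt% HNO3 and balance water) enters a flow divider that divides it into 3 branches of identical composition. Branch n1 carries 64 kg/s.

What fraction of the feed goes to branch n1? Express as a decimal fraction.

Fraction to n1 = 64/2000 = 0.0320.

0.032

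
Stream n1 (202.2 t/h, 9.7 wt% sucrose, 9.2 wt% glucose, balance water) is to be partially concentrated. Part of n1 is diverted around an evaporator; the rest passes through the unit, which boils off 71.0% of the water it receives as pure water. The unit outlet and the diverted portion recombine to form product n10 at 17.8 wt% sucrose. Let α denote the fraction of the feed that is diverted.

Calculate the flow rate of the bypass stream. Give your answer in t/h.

All 202.2×0.097 = 19.613 t/h of sucrose reaches n10, so n10 = 19.613/0.178 = 110.19 t/h and vapour = 92.012 t/h.
The evaporator receives (1−α)·202.2 of feed at 0.811 water and removes 0.710 of that water:
0.710×0.811×(1−α)×202.2 = 92.012
(1−α) = 92.012/116.43 = 0.7903;  α = 0.2097.
Bypass flow = 0.2097×202.2 = 42.404 t/h.

42.4 t/h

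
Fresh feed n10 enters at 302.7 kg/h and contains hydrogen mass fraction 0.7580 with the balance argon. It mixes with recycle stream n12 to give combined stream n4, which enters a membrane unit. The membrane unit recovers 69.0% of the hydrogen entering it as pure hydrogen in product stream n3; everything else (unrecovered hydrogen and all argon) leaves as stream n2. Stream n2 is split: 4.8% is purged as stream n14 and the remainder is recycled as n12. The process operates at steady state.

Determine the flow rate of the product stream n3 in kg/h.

hydrogen in n4: m_A = 302.7×0.758 + (1−0.048)·(1−0.690)·m_A, so m_A = 229.45/0.7049 = 325.51 kg/h.
Product n3 = 0.690×325.51 = 224.6 kg/h.

224.6 kg/h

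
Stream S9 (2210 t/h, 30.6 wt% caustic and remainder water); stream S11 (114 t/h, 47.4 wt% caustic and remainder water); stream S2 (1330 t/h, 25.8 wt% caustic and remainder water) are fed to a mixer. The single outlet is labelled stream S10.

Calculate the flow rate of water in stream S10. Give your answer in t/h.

water out = water in = 2210×0.694 + 114×0.526 + 1330×0.742 = 2580.6 t/h.

2581 t/h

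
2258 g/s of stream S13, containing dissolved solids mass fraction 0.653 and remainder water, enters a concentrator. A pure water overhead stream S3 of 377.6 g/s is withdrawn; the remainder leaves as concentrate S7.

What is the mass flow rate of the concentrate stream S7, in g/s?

1880 g/s

Concentrate = 2258 − 377.6 = 1880.4 g/s.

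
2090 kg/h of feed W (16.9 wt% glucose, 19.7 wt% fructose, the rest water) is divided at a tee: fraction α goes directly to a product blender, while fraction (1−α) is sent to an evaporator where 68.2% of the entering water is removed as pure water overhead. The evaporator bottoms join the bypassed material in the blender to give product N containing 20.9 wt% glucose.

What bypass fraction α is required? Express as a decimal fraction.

0.557

All 2090×0.169 = 353.21 kg/h of glucose reaches N, so N = 353.21/0.209 = 1690 kg/h and vapour = 400 kg/h.
The evaporator receives (1−α)·2090 of feed at 0.634 water and removes 0.682 of that water:
0.682×0.634×(1−α)×2090 = 400
(1−α) = 400/903.69 = 0.4426;  α = 0.5574.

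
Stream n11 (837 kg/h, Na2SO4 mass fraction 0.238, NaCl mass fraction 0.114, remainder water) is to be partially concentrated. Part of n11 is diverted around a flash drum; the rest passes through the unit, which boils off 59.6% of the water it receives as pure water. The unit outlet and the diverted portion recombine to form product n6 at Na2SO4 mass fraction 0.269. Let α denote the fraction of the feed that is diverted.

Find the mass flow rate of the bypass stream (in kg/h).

587.2 kg/h

All 837×0.238 = 199.21 kg/h of Na2SO4 reaches n6, so n6 = 199.21/0.269 = 740.54 kg/h and vapour = 96.457 kg/h.
The evaporator receives (1−α)·837 of feed at 0.648 water and removes 0.596 of that water:
0.596×0.648×(1−α)×837 = 96.457
(1−α) = 96.457/323.26 = 0.2984;  α = 0.7016.
Bypass flow = 0.7016×837 = 587.25 kg/h.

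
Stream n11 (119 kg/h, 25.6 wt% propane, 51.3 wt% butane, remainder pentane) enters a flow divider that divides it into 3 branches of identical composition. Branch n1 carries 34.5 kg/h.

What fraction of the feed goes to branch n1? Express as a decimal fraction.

0.290

Fraction to n1 = 34.5/119 = 0.2899.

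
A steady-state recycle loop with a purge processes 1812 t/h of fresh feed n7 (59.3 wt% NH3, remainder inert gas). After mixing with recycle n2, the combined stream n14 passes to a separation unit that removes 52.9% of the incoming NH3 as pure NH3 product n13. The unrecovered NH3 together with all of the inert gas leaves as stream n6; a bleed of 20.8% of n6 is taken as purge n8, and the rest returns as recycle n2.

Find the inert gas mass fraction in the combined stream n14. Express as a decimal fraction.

0.674

inert gas enters only via n7 and leaves only via the purge: 1812×0.407 = 0.208×(inert gas in n6), and the separation unit passes all inert gas, so inert gas in n14 = inert gas in n6 = 3545.6 t/h.
NH3 in n14: m_A = 1812×0.593 + (1−0.208)·(1−0.529)·m_A, so m_A = 1074.5/0.6270 = 1713.8 t/h.
n14 = 1713.8 + 3545.6 = 5259.4 t/h.
inert gas fraction in n14 = 3545.6/5259.4 = 0.674.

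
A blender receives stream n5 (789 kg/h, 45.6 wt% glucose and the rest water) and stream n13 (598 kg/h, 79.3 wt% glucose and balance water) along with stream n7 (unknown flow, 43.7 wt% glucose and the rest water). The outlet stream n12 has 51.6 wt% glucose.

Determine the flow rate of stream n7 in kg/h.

1498 kg/h

Let n7 be the unknown flow. Total out = 1387 + n7.
glucose balance: 834 + 0.437·n7 = 0.516·(1387 + n7)
(0.437 − 0.516)·n7 = 0.516×1387 − 834 = -118.31
n7 = -118.31 / -0.079 = 1497.5 kg/h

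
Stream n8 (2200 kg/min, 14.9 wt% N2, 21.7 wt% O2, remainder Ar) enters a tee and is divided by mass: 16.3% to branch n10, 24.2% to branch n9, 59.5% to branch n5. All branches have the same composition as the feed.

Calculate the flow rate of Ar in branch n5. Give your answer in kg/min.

829.9 kg/min

Branch n5 total = 0.595×2200 = 1309 kg/min.
Ar in n5 = 0.634×1309 = 829.91 kg/min.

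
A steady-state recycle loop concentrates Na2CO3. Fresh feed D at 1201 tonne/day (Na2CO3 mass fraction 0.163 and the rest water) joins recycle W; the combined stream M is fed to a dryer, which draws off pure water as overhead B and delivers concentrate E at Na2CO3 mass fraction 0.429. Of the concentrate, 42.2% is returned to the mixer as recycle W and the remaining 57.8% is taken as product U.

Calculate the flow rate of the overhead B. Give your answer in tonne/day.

744.7 tonne/day

Overall Na2CO3 balance (none leaves overhead): Na2CO3 in fresh feed = Na2CO3 in product, i.e. 1201×0.163 = (1−0.422)·E·0.429.
E = 195.76/(0.429×0.578) = 789.49 tonne/day.
Recycle W = 0.422×789.49 = 333.16 tonne/day.
Combined feed M = 1201 + 333.16 = 1534.2 tonne/day.
Overhead B = M − E = 1534.2 − 789.49 = 744.68 tonne/day.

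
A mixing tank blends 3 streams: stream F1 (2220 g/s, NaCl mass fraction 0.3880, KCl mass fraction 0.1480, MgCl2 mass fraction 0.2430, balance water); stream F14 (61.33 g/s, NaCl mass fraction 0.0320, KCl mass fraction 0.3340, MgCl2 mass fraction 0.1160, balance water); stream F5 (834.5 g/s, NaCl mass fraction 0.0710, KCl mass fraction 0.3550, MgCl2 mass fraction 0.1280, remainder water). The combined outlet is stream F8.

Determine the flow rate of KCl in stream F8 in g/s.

645.3 g/s

KCl out = KCl in = 2220×0.148 + 61.33×0.334 + 834.5×0.355 = 645.29 g/s.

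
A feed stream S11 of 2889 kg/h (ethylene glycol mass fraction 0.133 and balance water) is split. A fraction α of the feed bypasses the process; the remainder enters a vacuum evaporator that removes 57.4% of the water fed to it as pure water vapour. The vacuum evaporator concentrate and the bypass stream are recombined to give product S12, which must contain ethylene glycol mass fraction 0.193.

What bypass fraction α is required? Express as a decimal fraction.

0.375

All 2889×0.133 = 384.24 kg/h of ethylene glycol reaches S12, so S12 = 384.24/0.193 = 1990.9 kg/h and vapour = 898.13 kg/h.
The evaporator receives (1−α)·2889 of feed at 0.867 water and removes 0.574 of that water:
0.574×0.867×(1−α)×2889 = 898.13
(1−α) = 898.13/1437.7 = 0.6247;  α = 0.3753.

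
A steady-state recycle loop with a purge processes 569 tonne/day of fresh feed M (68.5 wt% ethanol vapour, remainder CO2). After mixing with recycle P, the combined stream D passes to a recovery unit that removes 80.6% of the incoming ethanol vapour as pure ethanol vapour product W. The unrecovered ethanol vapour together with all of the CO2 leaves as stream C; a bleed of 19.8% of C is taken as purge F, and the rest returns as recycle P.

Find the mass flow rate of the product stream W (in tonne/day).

372 tonne/day

ethanol vapour in D: m_A = 569×0.685 + (1−0.198)·(1−0.806)·m_A, so m_A = 389.77/0.8444 = 461.58 tonne/day.
Product W = 0.806×461.58 = 372.03 tonne/day.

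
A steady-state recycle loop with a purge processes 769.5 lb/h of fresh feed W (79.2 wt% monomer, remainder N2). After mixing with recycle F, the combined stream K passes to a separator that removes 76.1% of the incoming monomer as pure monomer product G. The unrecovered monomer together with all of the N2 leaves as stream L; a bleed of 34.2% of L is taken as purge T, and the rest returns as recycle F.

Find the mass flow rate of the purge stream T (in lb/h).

N2 enters only via W and leaves only via the purge: 769.5×0.208 = 0.342×(N2 in L), and the separator passes all N2, so N2 in K = N2 in L = 468 lb/h.
monomer in K: m_A = 769.5×0.792 + (1−0.342)·(1−0.761)·m_A, so m_A = 609.44/0.8427 = 723.17 lb/h.
L = (1−0.761)×723.17 + 468 = 640.84 lb/h.
Purge T = 0.342×640.84 = 219.17 lb/h.

219.2 lb/h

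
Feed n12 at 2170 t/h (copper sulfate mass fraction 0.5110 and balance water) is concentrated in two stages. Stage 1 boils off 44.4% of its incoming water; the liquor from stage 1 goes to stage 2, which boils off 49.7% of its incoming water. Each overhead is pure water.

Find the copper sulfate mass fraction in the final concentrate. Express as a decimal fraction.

0.7889

water in feed = 2170×0.489 = 1061.1 t/h.
After stage 1: water left = (1−0.444)×1061.1 = 589.99; stream total = 1698.9 t/h.
After stage 2: water left = (1−0.497)×589.99 = 296.76; final concentrate = 1405.6 t/h.
copper sulfate fraction = 1108.9/1405.6 = 0.7889.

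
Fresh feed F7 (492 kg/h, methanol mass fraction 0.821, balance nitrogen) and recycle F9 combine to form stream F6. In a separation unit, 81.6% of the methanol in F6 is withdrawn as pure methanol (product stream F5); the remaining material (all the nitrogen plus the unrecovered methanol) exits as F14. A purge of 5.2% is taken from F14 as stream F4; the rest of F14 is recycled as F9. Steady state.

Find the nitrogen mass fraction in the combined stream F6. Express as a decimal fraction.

nitrogen enters only via F7 and leaves only via the purge: 492×0.179 = 0.052×(nitrogen in F14), and the separation unit passes all nitrogen, so nitrogen in F6 = nitrogen in F14 = 1693.6 kg/h.
methanol in F6: m_A = 492×0.821 + (1−0.052)·(1−0.816)·m_A, so m_A = 403.93/0.8256 = 489.28 kg/h.
F6 = 489.28 + 1693.6 = 2182.9 kg/h.
nitrogen fraction in F6 = 1693.6/2182.9 = 0.776.

0.776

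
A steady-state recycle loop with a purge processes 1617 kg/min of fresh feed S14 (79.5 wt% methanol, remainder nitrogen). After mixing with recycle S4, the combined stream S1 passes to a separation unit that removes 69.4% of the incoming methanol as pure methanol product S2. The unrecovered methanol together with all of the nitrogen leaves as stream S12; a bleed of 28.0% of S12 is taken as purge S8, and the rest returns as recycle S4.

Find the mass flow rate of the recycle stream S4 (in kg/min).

1216 kg/min

nitrogen enters only via S14 and leaves only via the purge: 1617×0.205 = 0.280×(nitrogen in S12), and the separation unit passes all nitrogen, so nitrogen in S1 = nitrogen in S12 = 1183.9 kg/min.
methanol in S1: m_A = 1617×0.795 + (1−0.280)·(1−0.694)·m_A, so m_A = 1285.5/0.7797 = 1648.8 kg/min.
S12 = (1−0.694)×1648.8 + 1183.9 = 1688.4 kg/min.
Recycle S4 = (1−0.280)×1688.4 = 1215.6 kg/min.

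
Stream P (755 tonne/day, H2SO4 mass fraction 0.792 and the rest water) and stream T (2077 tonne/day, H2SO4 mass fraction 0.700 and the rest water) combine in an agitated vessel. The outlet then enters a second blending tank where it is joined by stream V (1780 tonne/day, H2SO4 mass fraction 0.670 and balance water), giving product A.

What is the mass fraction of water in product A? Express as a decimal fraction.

Overall, product flow = 4612 tonne/day.
water in = 755×0.208 + 2077×0.300 + 1780×0.330 = 1367.5 tonne/day.
water fraction in A = 0.297.

0.297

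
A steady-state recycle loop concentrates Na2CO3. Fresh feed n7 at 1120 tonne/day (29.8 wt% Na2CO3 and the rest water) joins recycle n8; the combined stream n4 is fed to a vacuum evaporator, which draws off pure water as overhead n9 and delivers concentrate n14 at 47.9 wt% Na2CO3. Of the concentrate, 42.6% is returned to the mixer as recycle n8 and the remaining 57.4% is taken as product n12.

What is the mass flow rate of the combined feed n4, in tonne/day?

1637 tonne/day

Overall Na2CO3 balance (none leaves overhead): Na2CO3 in fresh feed = Na2CO3 in product, i.e. 1120×0.298 = (1−0.426)·n14·0.479.
n14 = 333.76/(0.479×0.574) = 1213.9 tonne/day.
Recycle n8 = 0.426×1213.9 = 517.13 tonne/day.
Combined feed n4 = 1120 + 517.13 = 1637.1 tonne/day.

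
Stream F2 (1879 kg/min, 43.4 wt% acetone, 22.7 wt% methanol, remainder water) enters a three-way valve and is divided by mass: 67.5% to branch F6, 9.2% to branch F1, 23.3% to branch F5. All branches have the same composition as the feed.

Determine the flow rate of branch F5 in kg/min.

437.8 kg/min

Branch F5 flow = 0.233×1879 = 437.81 kg/min.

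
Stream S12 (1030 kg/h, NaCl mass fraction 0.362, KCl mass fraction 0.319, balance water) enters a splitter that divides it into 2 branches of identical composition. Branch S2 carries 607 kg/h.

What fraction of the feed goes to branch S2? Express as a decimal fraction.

Fraction to S2 = 607/1030 = 0.5893.

0.589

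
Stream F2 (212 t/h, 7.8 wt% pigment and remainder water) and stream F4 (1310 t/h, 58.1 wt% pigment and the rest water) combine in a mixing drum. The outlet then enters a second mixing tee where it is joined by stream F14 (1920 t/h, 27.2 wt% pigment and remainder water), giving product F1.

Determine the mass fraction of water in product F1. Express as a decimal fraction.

0.622

Overall, product flow = 3442 t/h.
water in = 212×0.922 + 1310×0.419 + 1920×0.728 = 2142.1 t/h.
water fraction in F1 = 0.622.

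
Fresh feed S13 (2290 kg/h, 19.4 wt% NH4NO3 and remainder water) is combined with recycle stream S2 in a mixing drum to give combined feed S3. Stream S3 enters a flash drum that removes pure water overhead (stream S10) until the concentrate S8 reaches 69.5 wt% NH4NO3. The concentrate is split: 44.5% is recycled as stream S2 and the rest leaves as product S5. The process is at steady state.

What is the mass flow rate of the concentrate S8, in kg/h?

1152 kg/h

Overall NH4NO3 balance (none leaves overhead): NH4NO3 in fresh feed = NH4NO3 in product, i.e. 2290×0.194 = (1−0.445)·S8·0.695.
S8 = 444.26/(0.695×0.555) = 1151.8 kg/h.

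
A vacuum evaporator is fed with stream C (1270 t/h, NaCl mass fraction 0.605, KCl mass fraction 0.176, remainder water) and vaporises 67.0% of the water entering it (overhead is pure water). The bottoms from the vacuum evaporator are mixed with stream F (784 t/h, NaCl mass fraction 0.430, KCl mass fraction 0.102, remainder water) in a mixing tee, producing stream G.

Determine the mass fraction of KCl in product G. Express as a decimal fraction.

Vapour removed = 0.670×0.219×1270 = 186.35 t/h; concentrate = 1083.7 t/h.
KCl reaching the mixer = 223.52 (from concentrate) + 784×0.102 = 303.49 t/h.
Product flow = 1083.7 + 784 = 1867.7 t/h; KCl fraction = 0.162.

0.162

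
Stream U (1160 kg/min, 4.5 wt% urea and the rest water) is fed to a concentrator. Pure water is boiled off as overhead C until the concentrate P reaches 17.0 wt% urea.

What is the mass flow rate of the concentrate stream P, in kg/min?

urea is conserved: 1160×0.045 = 52.2 kg/min all reports to the concentrate.
Concentrate = 52.2/(target fraction) = 307.06 kg/min.

307.1 kg/min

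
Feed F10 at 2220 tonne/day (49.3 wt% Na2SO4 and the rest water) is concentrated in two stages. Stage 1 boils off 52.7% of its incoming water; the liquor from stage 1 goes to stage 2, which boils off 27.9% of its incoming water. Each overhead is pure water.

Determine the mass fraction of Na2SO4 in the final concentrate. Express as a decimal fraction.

water in feed = 2220×0.507 = 1125.5 tonne/day.
After stage 1: water left = (1−0.527)×1125.5 = 532.38; stream total = 1626.8 tonne/day.
After stage 2: water left = (1−0.279)×532.38 = 383.85; final concentrate = 1478.3 tonne/day.
Na2SO4 fraction = 1094.5/1478.3 = 0.740.

0.740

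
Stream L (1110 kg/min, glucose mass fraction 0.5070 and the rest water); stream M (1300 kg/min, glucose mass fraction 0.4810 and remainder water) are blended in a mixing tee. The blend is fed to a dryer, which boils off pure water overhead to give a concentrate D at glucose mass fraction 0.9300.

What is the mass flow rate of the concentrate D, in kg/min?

glucose entering = 1110×0.507 + 1300×0.481 = 1188.1 kg/min.
All glucose reports to D, so D = 1188.1/0.930 = 1277.5 kg/min.

1277 kg/min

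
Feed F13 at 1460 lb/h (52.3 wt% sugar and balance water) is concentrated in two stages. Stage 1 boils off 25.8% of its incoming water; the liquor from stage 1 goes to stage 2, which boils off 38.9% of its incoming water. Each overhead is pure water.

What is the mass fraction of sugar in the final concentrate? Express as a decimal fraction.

0.7075

water in feed = 1460×0.477 = 696.42 lb/h.
After stage 1: water left = (1−0.258)×696.42 = 516.74; stream total = 1280.3 lb/h.
After stage 2: water left = (1−0.389)×516.74 = 315.73; final concentrate = 1079.3 lb/h.
sugar fraction = 763.58/1079.3 = 0.7075.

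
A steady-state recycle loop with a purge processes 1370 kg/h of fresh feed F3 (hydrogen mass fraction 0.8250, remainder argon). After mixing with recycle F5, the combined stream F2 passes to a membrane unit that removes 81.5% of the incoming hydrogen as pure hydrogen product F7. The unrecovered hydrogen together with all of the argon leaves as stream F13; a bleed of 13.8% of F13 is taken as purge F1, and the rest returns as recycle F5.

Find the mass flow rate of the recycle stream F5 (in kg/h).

1712 kg/h

argon enters only via F3 and leaves only via the purge: 1370×0.175 = 0.138×(argon in F13), and the membrane unit passes all argon, so argon in F2 = argon in F13 = 1737.3 kg/h.
hydrogen in F2: m_A = 1370×0.825 + (1−0.138)·(1−0.815)·m_A, so m_A = 1130.2/0.8405 = 1344.7 kg/h.
F13 = (1−0.815)×1344.7 + 1737.3 = 1986.1 kg/h.
Recycle F5 = (1−0.138)×1986.1 = 1712 kg/h.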